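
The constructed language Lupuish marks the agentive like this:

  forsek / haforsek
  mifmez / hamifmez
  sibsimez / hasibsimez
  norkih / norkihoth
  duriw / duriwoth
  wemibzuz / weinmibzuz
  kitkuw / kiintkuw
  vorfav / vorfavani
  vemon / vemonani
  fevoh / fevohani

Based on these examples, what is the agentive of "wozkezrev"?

mifmez and wemibzuz both end in -z yet inflect differently (hamifmez, weinmibzuz), so the final letter is not what conditions the rule; the last vowel is.
"wozkezrev" has last vowel 'e'. The stems whose last vowel is 'e' (forsek → haforsek, mifmez → hamifmez, sibsimez → hasibsimez) add the prefix ha-.
The other patterns: stems whose last vowel is 'i' add -oth; stems whose last vowel is 'u' insert -in- after the first vowel; stems whose last vowel is 'a' or 'o' add -ani.
So wozkezrev → hawozkezrev.

hawozkezrev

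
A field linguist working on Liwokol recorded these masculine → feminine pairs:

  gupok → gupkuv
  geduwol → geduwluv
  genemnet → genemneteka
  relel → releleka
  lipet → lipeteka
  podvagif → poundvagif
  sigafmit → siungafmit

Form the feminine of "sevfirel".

sevfireleka

"sevfirel" has last vowel 'e'. The stems whose last vowel is 'e' (genemnet → genemneteka, relel → releleka, lipet → lipeteka) add -eka.
The other patterns: stems whose last vowel is 'o' delete the last vowel and add -uv; stems whose last vowel is 'i' insert -un- after the first vowel.
So sevfirel → sevfireleka.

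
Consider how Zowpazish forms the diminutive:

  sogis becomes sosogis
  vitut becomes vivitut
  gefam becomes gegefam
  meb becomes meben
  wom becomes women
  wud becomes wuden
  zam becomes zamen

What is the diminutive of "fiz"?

"fiz" has 1 vowel. The stems with 1 vowel (meb → meben, wom → women, wud → wuden) add -en.
So fiz → fizen.

fizen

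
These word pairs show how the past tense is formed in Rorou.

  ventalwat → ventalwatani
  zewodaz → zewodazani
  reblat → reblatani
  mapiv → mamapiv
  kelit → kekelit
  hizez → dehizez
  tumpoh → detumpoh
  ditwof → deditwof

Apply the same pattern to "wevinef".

dewevinef

"wevinef" has last vowel 'e'. The one such stem in the data (hizez → dehizez) adds the prefix de-, so the same rule applies.
So wevinef → dewevinef.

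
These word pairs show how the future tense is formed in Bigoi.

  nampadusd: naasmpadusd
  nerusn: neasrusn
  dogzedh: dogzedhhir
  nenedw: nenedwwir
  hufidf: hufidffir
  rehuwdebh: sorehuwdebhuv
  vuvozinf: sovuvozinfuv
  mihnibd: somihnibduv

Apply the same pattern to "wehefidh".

dogzedh and rehuwdebh both end in -h yet inflect differently (dogzedhhir, sorehuwdebhuv), so the final letter is not what conditions the rule; the second-to-last letter is.
"wehefidh" has second-to-last letter 'd'. The stems whose second-to-last letter is 'd' (dogzedh → dogzedhhir, nenedw → nenedwwir, hufidf → hufidffir) double the final consonant and add -ir.
So wehefidh → wehefidhhir.

wehefidhhir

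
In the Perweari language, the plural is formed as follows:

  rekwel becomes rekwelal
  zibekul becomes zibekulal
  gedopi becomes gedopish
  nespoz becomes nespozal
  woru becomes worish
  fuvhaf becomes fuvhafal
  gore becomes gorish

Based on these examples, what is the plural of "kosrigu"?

kosrigish

gore and rekwel both have last vowel 'e' yet inflect differently (gorish, rekwelal), so the last vowel is not what conditions the rule; whether the stem ends in a vowel or a consonant is.
"kosrigu" ends in a vowel. The stems ending in a vowel (gedopi → gedopish, woru → worish, gore → gorish) drop the final letter and add -ish.
So kosrigu → kosrigish.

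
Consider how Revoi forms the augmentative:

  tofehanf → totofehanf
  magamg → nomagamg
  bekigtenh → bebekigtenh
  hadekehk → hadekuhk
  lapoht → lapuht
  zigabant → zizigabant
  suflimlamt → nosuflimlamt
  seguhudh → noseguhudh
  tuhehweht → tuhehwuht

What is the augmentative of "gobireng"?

zigabant and lapoht both end in -t yet inflect differently (zizigabant, lapuht), so the final letter is not what conditions the rule; the second-to-last letter is.
"gobireng" has second-to-last letter 'n'. The stems whose second-to-last letter is 'n' (tofehanf → totofehanf, zigabant → zizigabant, bekigtenh → bebekigtenh) repeat the first consonant+vowel as a prefix.
So gobireng → gogobireng.

gogobireng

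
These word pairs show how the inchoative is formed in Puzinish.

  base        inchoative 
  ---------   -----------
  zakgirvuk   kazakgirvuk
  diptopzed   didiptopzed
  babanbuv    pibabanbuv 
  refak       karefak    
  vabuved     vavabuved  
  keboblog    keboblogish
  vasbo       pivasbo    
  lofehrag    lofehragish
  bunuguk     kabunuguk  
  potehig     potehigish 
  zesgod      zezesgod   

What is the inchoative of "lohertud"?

lolohertud

"lohertud" ends in -d. The stems ending in -d (diptopzed → didiptopzed, zesgod → zezesgod, vabuved → vavabuved) repeat the first consonant+vowel as a prefix.
So lohertud → lolohertud.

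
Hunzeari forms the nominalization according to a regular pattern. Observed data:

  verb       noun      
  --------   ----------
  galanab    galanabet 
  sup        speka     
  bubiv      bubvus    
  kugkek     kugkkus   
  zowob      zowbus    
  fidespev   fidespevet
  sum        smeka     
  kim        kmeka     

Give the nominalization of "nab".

nbeka

"nab" has 1 vowel. The stems with 1 vowel (sum → smeka, sup → speka, kim → kmeka) delete the last vowel and add -eka.
So nab → nbeka.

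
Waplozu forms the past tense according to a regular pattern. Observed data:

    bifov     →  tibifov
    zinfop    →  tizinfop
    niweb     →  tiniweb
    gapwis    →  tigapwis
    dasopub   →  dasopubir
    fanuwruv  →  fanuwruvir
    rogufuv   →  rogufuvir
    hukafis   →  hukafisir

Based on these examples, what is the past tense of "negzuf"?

tinegzuf

niweb and dasopub both end in -b yet inflect differently (tiniweb, dasopubir), so the final letter is not what conditions the rule; the number of vowels is.
"negzuf" has 2 vowels. The stems with 2 vowels (bifov → tibifov, zinfop → tizinfop, niweb → tiniweb) add the prefix ti-.
So negzuf → tinegzuf.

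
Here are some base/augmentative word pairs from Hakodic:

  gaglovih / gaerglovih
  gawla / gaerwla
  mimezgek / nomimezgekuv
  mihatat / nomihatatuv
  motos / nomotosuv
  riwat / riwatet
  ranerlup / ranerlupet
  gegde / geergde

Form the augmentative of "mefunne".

nomefunneuv

mihatat and riwat both end in -t yet inflect differently (nomihatatuv, riwatet), so the final letter is not what conditions the rule; the first letter is.
"mefunne" begins with m-. The stems beginning with m- (mimezgek → nomimezgekuv, mihatat → nomihatatuv, motos → nomotosuv) add no- … -uv around the stem.
The other patterns: stems beginning with g- insert -er- after the first vowel; stems beginning with r- add -et.
So mefunne → nomefunneuv.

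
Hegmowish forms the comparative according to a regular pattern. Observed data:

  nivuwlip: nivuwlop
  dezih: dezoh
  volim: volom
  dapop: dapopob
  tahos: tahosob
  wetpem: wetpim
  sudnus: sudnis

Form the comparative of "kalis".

kalos

nivuwlip and dapop both end in -p yet inflect differently (nivuwlop, dapopob), so the final letter is not what conditions the rule; the last vowel is.
"kalis" has last vowel 'i'. The stems whose last vowel is 'i' (nivuwlip → nivuwlop, dezih → dezoh, volim → volom) change the last vowel to 'o'.
The other patterns: stems whose last vowel is 'o' add -ob; stems whose last vowel is 'e' or 'u' change the last vowel to 'i'.
So kalis → kalos.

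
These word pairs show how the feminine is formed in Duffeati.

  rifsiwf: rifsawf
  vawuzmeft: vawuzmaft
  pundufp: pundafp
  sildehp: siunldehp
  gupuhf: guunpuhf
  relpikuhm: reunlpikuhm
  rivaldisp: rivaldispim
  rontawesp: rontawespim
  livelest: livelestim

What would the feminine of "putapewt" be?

rivaldisp and sildehp both end in -p yet inflect differently (rivaldispim, siunldehp), so the final letter is not what conditions the rule; the second-to-last letter is.
"putapewt" has second-to-last letter 'w'. The one such stem in the data (rifsiwf → rifsawf) changes the last vowel to 'a' (as do vawuzmeft, pundufp), so the same rule applies.
So putapewt → putapawt.

putapawt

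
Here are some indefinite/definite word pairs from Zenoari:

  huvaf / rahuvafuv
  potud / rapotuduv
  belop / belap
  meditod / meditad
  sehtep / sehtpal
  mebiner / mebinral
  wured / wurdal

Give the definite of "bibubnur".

"bibubnur" has last vowel 'u'. The one such stem in the data (potud → rapotuduv) adds ra- … -uv around the stem, so the same rule applies.
So bibubnur → rabibubnuruv.

rabibubnuruv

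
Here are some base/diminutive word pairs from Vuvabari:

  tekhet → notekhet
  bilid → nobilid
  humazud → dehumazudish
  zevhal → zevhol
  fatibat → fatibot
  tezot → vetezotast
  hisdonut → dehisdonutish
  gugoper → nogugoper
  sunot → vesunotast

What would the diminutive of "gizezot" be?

vegizezotast

tekhet and sunot both end in -t yet inflect differently (notekhet, vesunotast), so the final letter is not what conditions the rule; the last vowel is.
"gizezot" has last vowel 'o'. The stems whose last vowel is 'o' (sunot → vesunotast, tezot → vetezotast) add ve- … -ast around the stem.
So gizezot → vegizezotast.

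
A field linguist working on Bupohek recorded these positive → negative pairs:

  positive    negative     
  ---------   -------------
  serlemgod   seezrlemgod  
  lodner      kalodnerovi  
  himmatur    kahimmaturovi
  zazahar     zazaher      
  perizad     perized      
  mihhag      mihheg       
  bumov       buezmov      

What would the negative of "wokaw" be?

perizad and serlemgod both end in -d yet inflect differently (perized, seezrlemgod), so the final letter is not what conditions the rule; the last vowel is.
"wokaw" has last vowel 'a'. The stems whose last vowel is 'a' (mihhag → mihheg, zazahar → zazaher, perizad → perized) change the last vowel to 'e'.
So wokaw → wokew.

wokew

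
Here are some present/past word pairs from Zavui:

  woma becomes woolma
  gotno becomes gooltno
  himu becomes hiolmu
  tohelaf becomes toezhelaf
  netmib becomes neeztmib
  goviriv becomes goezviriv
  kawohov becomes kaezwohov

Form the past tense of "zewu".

"zewu" ends in a vowel. The stems ending in a vowel (woma → woolma, gotno → gooltno, himu → hiolmu) insert -ol- after the first vowel.
The other pattern: stems ending in a consonant insert -ez- after the first vowel.
So zewu → zeolwu.

zeolwu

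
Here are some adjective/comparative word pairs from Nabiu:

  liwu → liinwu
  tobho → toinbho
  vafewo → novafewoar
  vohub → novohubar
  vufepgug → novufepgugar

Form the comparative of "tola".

toinla

"tola" begins with t-. The one such stem in the data (tobho → toinbho) inserts -in- after the first vowel (as does liwu), so the same rule applies.
The other pattern: stems beginning with v- add no- … -ar around the stem.
So tola → toinla.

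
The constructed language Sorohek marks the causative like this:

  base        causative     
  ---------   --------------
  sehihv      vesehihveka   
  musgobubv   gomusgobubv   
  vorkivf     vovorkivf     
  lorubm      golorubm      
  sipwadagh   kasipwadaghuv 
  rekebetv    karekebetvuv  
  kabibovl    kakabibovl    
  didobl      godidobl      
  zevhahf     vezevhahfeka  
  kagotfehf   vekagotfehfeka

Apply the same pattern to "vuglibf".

rekebetv and musgobubv both end in -v yet inflect differently (karekebetvuv, gomusgobubv), so the final letter is not what conditions the rule; the second-to-last letter is.
"vuglibf" has second-to-last letter 'b'. The stems whose second-to-last letter is 'b' (lorubm → golorubm, didobl → godidobl, musgobubv → gomusgobubv) add the prefix go-.
The other patterns: stems whose second-to-last letter is 'g' or 't' add ka- … -uv around the stem; stems whose second-to-last letter is 'v' repeat the first consonant+vowel as a prefix; stems whose second-to-last letter is 'h' add ve- … -eka around the stem.
So vuglibf → govuglibf.

govuglibf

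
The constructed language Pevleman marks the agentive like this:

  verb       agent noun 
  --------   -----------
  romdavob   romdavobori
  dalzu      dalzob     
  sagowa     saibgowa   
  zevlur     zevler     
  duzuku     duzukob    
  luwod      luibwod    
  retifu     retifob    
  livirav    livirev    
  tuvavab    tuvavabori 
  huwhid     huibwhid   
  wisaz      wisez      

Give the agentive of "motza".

moibtza

luwod and romdavob both have last vowel 'o' yet inflect differently (luibwod, romdavobori), so the last vowel is not what conditions the rule; the final letter is.
"motza" ends in -a. The one such stem in the data (sagowa → saibgowa) inserts -ib- after the first vowel (as do huwhid, luwod), so the same rule applies.
The other patterns: stems ending in -u drop the final letter and add -ob; stems ending in -b add -ori; stems ending in -r, -v or -z change the last vowel to 'e'.
So motza → moibtza.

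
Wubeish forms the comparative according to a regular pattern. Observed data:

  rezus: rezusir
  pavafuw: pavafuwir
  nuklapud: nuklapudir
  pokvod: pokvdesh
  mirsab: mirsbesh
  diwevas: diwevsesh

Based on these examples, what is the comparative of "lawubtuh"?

lawubtuhir

nuklapud and pokvod both end in -d yet inflect differently (nuklapudir, pokvdesh), so the final letter is not what conditions the rule; the last vowel is.
"lawubtuh" has last vowel 'u'. The stems whose last vowel is 'u' (rezus → rezusir, pavafuw → pavafuwir, nuklapud → nuklapudir) add -ir.
The other pattern: stems whose last vowel is 'a' or 'o' delete the last vowel and add -esh.
So lawubtuh → lawubtuhir.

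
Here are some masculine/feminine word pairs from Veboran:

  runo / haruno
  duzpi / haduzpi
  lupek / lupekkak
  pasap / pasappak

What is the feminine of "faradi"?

"faradi" ends in a vowel. The stems ending in a vowel (runo → haruno, duzpi → haduzpi) add the prefix ha-.
The other pattern: stems ending in a consonant double the final consonant and add -ak.
So faradi → hafaradi.

hafaradi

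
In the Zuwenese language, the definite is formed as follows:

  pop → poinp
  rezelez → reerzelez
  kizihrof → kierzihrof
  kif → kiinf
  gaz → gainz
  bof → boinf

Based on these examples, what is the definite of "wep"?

weinp

bof and kizihrof both end in -f yet inflect differently (boinf, kierzihrof), so the final letter is not what conditions the rule; the number of vowels is.
"wep" has 1 vowel. The stems with 1 vowel (bof → boinf, gaz → gainz, kif → kiinf) insert -in- after the first vowel.
So wep → weinp.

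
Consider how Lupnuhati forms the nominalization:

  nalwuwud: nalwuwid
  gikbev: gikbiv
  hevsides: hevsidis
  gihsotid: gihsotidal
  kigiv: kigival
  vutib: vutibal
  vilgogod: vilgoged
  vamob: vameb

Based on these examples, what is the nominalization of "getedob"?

nalwuwud and gihsotid both end in -d yet inflect differently (nalwuwid, gihsotidal), so the final letter is not what conditions the rule; the last vowel is.
"getedob" has last vowel 'o'. The stems whose last vowel is 'o' (vilgogod → vilgoged, vamob → vameb) change the last vowel to 'e'.
So getedob → getedeb.

getedeb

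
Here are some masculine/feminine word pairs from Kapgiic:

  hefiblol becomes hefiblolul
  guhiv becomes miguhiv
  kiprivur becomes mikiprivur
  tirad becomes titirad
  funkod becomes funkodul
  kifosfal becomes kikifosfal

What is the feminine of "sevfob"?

kifosfal and hefiblol both end in -l yet inflect differently (kikifosfal, hefiblolul), so the final letter is not what conditions the rule; the last vowel is.
"sevfob" has last vowel 'o'. The stems whose last vowel is 'o' (hefiblol → hefiblolul, funkod → funkodul) add -ul.
So sevfob → sevfobul.

sevfobul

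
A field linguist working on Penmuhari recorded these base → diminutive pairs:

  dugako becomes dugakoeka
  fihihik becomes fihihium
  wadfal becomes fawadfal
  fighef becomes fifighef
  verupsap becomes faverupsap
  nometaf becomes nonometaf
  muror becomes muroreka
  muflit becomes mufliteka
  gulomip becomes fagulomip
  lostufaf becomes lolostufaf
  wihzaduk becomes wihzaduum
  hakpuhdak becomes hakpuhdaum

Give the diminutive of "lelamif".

lelelamif

hakpuhdak and nometaf both have last vowel 'a' yet inflect differently (hakpuhdaum, nonometaf), so the last vowel is not what conditions the rule; the final letter is.
"lelamif" ends in -f. The stems ending in -f (fighef → fifighef, nometaf → nonometaf, lostufaf → lolostufaf) repeat the first consonant+vowel as a prefix.
The other patterns: stems ending in -k drop the final letter and add -um; stems ending in -l or -p add the prefix fa-; stems ending in -o, -r or -t add -eka.
So lelamif → lelelamif.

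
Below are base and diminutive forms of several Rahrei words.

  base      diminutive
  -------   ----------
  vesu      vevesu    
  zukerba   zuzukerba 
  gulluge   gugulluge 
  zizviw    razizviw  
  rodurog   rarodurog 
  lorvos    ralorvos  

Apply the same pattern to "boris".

zukerba and zizviw both begin with z- yet inflect differently (zuzukerba, razizviw), so the first letter is not what conditions the rule; whether the stem ends in a vowel or a consonant is.
"boris" ends in a consonant. The stems ending in a consonant (zizviw → razizviw, rodurog → rarodurog, lorvos → ralorvos) add the prefix ra-.
The other pattern: stems ending in a vowel repeat the first consonant+vowel as a prefix.
So boris → raboris.

raboris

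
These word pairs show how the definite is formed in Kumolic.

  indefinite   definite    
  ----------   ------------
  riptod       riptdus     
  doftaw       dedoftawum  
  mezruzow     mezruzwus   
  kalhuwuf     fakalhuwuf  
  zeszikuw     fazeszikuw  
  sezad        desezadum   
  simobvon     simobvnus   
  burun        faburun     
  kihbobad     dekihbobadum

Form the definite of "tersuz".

fatersuz

"tersuz" has last vowel 'u'. The stems whose last vowel is 'u' (kalhuwuf → fakalhuwuf, burun → faburun, zeszikuw → fazeszikuw) add the prefix fa-.
So tersuz → fatersuz.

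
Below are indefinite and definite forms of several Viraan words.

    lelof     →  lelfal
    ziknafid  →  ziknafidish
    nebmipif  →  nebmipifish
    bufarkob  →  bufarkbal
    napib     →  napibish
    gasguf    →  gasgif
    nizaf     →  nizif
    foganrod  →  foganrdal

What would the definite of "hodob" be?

gasguf and nebmipif both end in -f yet inflect differently (gasgif, nebmipifish), so the final letter is not what conditions the rule; the last vowel is.
"hodob" has last vowel 'o'. The stems whose last vowel is 'o' (bufarkob → bufarkbal, foganrod → foganrdal, lelof → lelfal) delete the last vowel and add -al.
The other patterns: stems whose last vowel is 'a' or 'u' change the last vowel to 'i'; stems whose last vowel is 'i' add -ish.
So hodob → hodbal.

hodbal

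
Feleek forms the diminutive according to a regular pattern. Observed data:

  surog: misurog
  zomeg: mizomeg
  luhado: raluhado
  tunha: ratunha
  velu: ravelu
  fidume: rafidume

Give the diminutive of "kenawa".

"kenawa" ends in a vowel. The stems ending in a vowel (luhado → raluhado, tunha → ratunha, velu → ravelu) add the prefix ra-.
So kenawa → rakenawa.

rakenawa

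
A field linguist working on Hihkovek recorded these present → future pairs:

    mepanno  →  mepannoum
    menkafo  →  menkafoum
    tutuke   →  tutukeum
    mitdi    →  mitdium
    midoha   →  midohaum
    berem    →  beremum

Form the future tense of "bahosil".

bahosilum

Every pair shown (mepanno → mepannoum, menkafo → menkafoum, tutuke → tutukeum, …) follows the same rule: add -um.
So bahosil → bahosilum.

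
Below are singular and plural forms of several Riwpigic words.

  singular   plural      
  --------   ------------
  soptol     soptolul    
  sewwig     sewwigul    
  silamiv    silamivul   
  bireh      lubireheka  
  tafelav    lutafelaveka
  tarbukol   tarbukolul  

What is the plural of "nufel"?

"nufel" has last vowel 'e'. The one such stem in the data (bireh → lubireheka) adds lu- … -eka around the stem, so the same rule applies.
So nufel → lunufeleka.

lunufeleka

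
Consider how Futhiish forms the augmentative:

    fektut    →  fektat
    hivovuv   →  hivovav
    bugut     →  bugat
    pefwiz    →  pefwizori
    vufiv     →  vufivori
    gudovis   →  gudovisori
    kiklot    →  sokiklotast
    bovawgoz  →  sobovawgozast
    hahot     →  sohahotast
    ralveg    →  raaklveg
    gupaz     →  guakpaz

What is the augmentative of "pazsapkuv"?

pazsapkav

hivovuv and vufiv both end in -v yet inflect differently (hivovav, vufivori), so the final letter is not what conditions the rule; the last vowel is.
"pazsapkuv" has last vowel 'u'. The stems whose last vowel is 'u' (fektut → fektat, hivovuv → hivovav, bugut → bugat) change the last vowel to 'a'.
The other patterns: stems whose last vowel is 'i' add -ori; stems whose last vowel is 'o' add so- … -ast around the stem; stems whose last vowel is 'a' or 'e' insert -ak- after the first vowel.
So pazsapkuv → pazsapkav.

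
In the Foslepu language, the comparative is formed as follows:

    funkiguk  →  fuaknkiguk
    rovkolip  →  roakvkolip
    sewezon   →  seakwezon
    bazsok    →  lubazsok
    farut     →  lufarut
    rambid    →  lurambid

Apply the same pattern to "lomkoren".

loakmkoren

funkiguk and bazsok both end in -k yet inflect differently (fuaknkiguk, lubazsok), so the final letter is not what conditions the rule; the number of vowels is.
"lomkoren" has 3 vowels. The stems with 3 vowels (funkiguk → fuaknkiguk, rovkolip → roakvkolip, sewezon → seakwezon) insert -ak- after the first vowel.
The other pattern: stems with 2 vowels add the prefix lu-.
So lomkoren → loakmkoren.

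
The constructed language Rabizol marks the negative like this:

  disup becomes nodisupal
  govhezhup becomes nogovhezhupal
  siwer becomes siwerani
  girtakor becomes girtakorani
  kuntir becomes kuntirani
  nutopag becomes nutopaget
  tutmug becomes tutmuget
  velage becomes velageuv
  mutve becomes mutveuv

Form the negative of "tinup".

"tinup" ends in -p. The stems ending in -p (disup → nodisupal, govhezhup → nogovhezhupal) add no- … -al around the stem.
The other patterns: stems ending in -r add -ani; stems ending in -g add -et; stems ending in -e add -uv.
So tinup → notinupal.

notinupal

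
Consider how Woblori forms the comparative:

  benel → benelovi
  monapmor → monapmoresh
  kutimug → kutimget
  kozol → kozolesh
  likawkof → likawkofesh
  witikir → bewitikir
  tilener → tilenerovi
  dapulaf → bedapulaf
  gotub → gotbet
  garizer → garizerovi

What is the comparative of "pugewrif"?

witikir and garizer both end in -r yet inflect differently (bewitikir, garizerovi), so the final letter is not what conditions the rule; the last vowel is.
"pugewrif" has last vowel 'i'. The one such stem in the data (witikir → bewitikir) adds the prefix be-, so the same rule applies.
The other patterns: stems whose last vowel is 'e' add -ovi; stems whose last vowel is 'o' add -esh; stems whose last vowel is 'u' delete the last vowel and add -et.
So pugewrif → bepugewrif.

bepugewrif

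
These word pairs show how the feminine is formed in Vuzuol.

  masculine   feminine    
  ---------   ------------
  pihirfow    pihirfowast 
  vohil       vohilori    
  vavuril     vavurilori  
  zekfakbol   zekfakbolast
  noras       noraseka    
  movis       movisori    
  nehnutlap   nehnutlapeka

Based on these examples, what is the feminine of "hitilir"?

"hitilir" has last vowel 'i'. The stems whose last vowel is 'i' (vohil → vohilori, vavuril → vavurilori, movis → movisori) add -ori.
The other patterns: stems whose last vowel is 'o' add -ast; stems whose last vowel is 'a' add -eka.
So hitilir → hitilirori.

hitilirori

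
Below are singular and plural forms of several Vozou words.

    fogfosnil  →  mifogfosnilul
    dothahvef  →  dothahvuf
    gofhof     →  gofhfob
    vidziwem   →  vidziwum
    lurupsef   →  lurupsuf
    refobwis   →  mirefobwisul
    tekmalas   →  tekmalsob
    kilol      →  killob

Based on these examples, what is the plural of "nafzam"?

nafzmob

"nafzam" has last vowel 'a'. The one such stem in the data (tekmalas → tekmalsob) deletes the last vowel and adds -ob (as do gofhof, kilol), so the same rule applies.
The other patterns: stems whose last vowel is 'e' change the last vowel to 'u'; stems whose last vowel is 'i' add mi- … -ul around the stem.
So nafzam → nafzmob.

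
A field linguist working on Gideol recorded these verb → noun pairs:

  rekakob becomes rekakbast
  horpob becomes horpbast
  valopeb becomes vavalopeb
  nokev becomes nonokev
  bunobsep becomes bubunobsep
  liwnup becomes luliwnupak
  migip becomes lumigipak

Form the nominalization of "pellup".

lupellupak

rekakob and valopeb both end in -b yet inflect differently (rekakbast, vavalopeb), so the final letter is not what conditions the rule; the last vowel is.
"pellup" has last vowel 'u'. The one such stem in the data (liwnup → luliwnupak) adds lu- … -ak around the stem, so the same rule applies.
The other patterns: stems whose last vowel is 'o' delete the last vowel and add -ast; stems whose last vowel is 'e' repeat the first consonant+vowel as a prefix.
So pellup → lupellupak.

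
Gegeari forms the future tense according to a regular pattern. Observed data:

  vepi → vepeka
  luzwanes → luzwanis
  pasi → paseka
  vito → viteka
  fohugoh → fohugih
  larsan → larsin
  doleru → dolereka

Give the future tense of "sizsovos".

"sizsovos" ends in a consonant. The stems ending in a consonant (larsan → larsin, fohugoh → fohugih, luzwanes → luzwanis) change the last vowel to 'i'.
The other pattern: stems ending in a vowel drop the final letter and add -eka.
So sizsovos → sizsovis.

sizsovis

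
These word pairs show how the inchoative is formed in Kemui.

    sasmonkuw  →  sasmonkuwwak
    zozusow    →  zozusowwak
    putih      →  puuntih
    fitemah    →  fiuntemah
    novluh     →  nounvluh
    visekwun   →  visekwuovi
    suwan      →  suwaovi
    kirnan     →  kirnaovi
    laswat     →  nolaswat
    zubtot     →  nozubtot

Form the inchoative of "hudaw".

hudawwak

"hudaw" ends in -w. The stems ending in -w (sasmonkuw → sasmonkuwwak, zozusow → zozusowwak) double the final consonant and add -ak.
The other patterns: stems ending in -h insert -un- after the first vowel; stems ending in -n drop the final letter and add -ovi; stems ending in -t add the prefix no-.
So hudaw → hudawwak.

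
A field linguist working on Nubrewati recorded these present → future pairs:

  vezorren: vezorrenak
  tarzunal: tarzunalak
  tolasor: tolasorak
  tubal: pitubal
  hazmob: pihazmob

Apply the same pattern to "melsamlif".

melsamlifak

tarzunal and tubal both end in -l yet inflect differently (tarzunalak, pitubal), so the final letter is not what conditions the rule; the number of vowels is.
"melsamlif" has 3 vowels. The stems with 3 vowels (tolasor → tolasorak, vezorren → vezorrenak, tarzunal → tarzunalak) add -ak.
The other pattern: stems with 2 vowels add the prefix pi-.
So melsamlif → melsamlifak.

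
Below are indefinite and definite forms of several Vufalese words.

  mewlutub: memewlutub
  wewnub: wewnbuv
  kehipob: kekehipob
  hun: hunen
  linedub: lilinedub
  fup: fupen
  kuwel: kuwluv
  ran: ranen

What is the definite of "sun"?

wewnub and linedub both end in -b yet inflect differently (wewnbuv, lilinedub), so the final letter is not what conditions the rule; the number of vowels is.
"sun" has 1 vowel. The stems with 1 vowel (hun → hunen, fup → fupen, ran → ranen) add -en.
So sun → sunen.

sunen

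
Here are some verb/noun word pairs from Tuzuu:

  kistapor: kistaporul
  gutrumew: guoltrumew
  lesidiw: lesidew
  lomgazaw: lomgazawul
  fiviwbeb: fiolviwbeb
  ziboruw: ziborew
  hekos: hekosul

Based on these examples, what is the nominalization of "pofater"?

poolfater

lomgazaw and gutrumew both end in -w yet inflect differently (lomgazawul, guoltrumew), so the final letter is not what conditions the rule; the last vowel is.
"pofater" has last vowel 'e'. The stems whose last vowel is 'e' (gutrumew → guoltrumew, fiviwbeb → fiolviwbeb) insert -ol- after the first vowel.
So pofater → poolfater.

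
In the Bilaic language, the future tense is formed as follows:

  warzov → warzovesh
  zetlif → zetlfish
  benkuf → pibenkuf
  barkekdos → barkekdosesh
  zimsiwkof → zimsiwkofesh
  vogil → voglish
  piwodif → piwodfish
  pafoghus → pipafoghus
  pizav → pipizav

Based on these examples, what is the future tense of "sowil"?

zimsiwkof and piwodif both end in -f yet inflect differently (zimsiwkofesh, piwodfish), so the final letter is not what conditions the rule; the last vowel is.
"sowil" has last vowel 'i'. The stems whose last vowel is 'i' (vogil → voglish, piwodif → piwodfish, zetlif → zetlfish) delete the last vowel and add -ish.
The other patterns: stems whose last vowel is 'o' add -esh; stems whose last vowel is 'a' or 'u' add the prefix pi-.
So sowil → sowlish.

sowlish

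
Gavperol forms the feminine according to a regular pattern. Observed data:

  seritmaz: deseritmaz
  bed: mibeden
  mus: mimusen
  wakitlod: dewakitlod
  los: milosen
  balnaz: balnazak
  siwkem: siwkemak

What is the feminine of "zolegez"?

dezolegez

"zolegez" has 3 vowels. The stems with 3 vowels (wakitlod → dewakitlod, seritmaz → deseritmaz) add the prefix de-.
The other patterns: stems with 1 vowel add mi- … -en around the stem; stems with 2 vowels add -ak.
So zolegez → dezolegez.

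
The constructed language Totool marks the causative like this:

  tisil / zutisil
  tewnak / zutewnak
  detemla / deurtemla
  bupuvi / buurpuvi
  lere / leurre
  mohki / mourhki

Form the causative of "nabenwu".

"nabenwu" ends in a vowel. The stems ending in a vowel (detemla → deurtemla, bupuvi → buurpuvi, lere → leurre) insert -ur- after the first vowel.
So nabenwu → naurbenwu.

naurbenwu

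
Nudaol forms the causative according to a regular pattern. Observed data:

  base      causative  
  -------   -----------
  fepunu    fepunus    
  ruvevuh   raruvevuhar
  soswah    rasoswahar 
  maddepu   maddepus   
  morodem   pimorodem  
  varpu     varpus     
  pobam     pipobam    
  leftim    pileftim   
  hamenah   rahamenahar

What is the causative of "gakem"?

"gakem" ends in -m. The stems ending in -m (morodem → pimorodem, pobam → pipobam, leftim → pileftim) add the prefix pi-.
The other patterns: stems ending in -u drop the final letter and add -us; stems ending in -h add ra- … -ar around the stem.
So gakem → pigakem.

pigakem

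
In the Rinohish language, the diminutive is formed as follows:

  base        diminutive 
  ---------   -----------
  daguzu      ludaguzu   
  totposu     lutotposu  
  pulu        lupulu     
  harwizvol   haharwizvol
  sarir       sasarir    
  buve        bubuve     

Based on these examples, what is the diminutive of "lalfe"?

lalalfe

daguzu and harwizvol both have 3 vowels yet inflect differently (ludaguzu, haharwizvol), so the number of vowels is not what conditions the rule; the final letter is.
"lalfe" ends in -e. The one such stem in the data (buve → bubuve) repeats the first consonant+vowel as a prefix (as do harwizvol, sarir), so the same rule applies.
So lalfe → lalalfe.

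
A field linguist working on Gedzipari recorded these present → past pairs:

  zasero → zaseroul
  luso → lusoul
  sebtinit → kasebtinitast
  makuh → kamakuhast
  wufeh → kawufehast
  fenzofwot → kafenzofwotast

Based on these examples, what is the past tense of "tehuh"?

"tehuh" ends in a consonant. The stems ending in a consonant (sebtinit → kasebtinitast, makuh → kamakuhast, wufeh → kawufehast) add ka- … -ast around the stem.
The other pattern: stems ending in a vowel add -ul.
So tehuh → katehuhast.

katehuhast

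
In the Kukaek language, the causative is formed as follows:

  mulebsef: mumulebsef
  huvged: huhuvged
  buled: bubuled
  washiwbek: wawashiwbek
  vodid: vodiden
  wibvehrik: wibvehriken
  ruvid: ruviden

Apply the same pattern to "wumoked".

wuwumoked

huvged and vodid both end in -d yet inflect differently (huhuvged, vodiden), so the final letter is not what conditions the rule; the last vowel is.
"wumoked" has last vowel 'e'. The stems whose last vowel is 'e' (mulebsef → mumulebsef, huvged → huhuvged, buled → bubuled) repeat the first consonant+vowel as a prefix.
The other pattern: stems whose last vowel is 'i' add -en.
So wumoked → wuwumoked.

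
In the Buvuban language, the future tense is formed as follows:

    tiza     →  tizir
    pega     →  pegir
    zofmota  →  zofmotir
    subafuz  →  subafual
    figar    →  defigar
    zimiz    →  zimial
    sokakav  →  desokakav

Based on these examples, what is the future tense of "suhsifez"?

suhsifeal

zofmota and sokakav both have last vowel 'a' yet inflect differently (zofmotir, desokakav), so the last vowel is not what conditions the rule; the final letter is.
"suhsifez" ends in -z. The stems ending in -z (zimiz → zimial, subafuz → subafual) drop the final letter and add -al.
So suhsifez → suhsifeal.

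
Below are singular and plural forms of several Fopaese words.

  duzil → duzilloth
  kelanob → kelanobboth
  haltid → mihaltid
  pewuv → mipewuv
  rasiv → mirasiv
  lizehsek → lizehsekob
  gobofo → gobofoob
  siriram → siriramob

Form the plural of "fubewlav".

mifubewlav

"fubewlav" ends in -v. The stems ending in -v (pewuv → mipewuv, rasiv → mirasiv) add the prefix mi-.
So fubewlav → mifubewlav.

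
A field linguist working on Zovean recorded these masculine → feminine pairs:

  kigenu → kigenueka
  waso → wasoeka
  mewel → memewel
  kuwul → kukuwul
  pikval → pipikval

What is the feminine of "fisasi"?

fisasieka

kigenu and kuwul both have last vowel 'u' yet inflect differently (kigenueka, kukuwul), so the last vowel is not what conditions the rule; whether the stem ends in a vowel or a consonant is.
"fisasi" ends in a vowel. The stems ending in a vowel (kigenu → kigenueka, waso → wasoeka) add -eka.
The other pattern: stems ending in a consonant repeat the first consonant+vowel as a prefix.
So fisasi → fisasieka.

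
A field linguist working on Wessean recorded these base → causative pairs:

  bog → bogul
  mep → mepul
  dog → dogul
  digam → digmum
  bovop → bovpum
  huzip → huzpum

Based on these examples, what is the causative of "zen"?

zenul

"zen" has 1 vowel. The stems with 1 vowel (bog → bogul, mep → mepul, dog → dogul) add -ul.
So zen → zenul.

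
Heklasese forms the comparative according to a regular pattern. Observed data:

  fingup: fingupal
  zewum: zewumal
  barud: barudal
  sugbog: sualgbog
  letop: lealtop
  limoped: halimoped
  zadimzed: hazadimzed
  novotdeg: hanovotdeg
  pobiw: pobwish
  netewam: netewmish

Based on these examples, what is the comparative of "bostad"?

bostdish

fingup and letop both end in -p yet inflect differently (fingupal, lealtop), so the final letter is not what conditions the rule; the last vowel is.
"bostad" has last vowel 'a'. The one such stem in the data (netewam → netewmish) deletes the last vowel and adds -ish (as does pobiw), so the same rule applies.
So bostad → bostdish.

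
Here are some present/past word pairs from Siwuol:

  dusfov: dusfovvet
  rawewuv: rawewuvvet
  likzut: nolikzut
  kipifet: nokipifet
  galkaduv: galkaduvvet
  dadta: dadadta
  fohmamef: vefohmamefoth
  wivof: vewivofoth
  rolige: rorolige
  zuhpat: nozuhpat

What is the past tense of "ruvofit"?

noruvofit

rawewuv and likzut both have last vowel 'u' yet inflect differently (rawewuvvet, nolikzut), so the last vowel is not what conditions the rule; the final letter is.
"ruvofit" ends in -t. The stems ending in -t (kipifet → nokipifet, likzut → nolikzut, zuhpat → nozuhpat) add the prefix no-.
The other patterns: stems ending in -v double the final consonant and add -et; stems ending in -f add ve- … -oth around the stem; stems ending in -a or -e repeat the first consonant+vowel as a prefix.
So ruvofit → noruvofit.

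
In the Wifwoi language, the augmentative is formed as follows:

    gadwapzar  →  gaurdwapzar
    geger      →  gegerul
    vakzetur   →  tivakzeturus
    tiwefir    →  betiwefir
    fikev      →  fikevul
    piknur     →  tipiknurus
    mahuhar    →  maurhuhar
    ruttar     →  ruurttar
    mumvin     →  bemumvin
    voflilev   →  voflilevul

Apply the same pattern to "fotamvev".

fotamvevul

mahuhar and geger both end in -r yet inflect differently (maurhuhar, gegerul), so the final letter is not what conditions the rule; the last vowel is.
"fotamvev" has last vowel 'e'. The stems whose last vowel is 'e' (geger → gegerul, voflilev → voflilevul, fikev → fikevul) add -ul.
The other patterns: stems whose last vowel is 'a' insert -ur- after the first vowel; stems whose last vowel is 'u' add ti- … -us around the stem; stems whose last vowel is 'i' add the prefix be-.
So fotamvev → fotamvevul.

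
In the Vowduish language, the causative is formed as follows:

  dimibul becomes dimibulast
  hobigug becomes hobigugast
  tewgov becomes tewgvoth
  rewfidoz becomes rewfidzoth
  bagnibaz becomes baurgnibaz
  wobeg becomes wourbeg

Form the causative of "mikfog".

"mikfog" has last vowel 'o'. The stems whose last vowel is 'o' (tewgov → tewgvoth, rewfidoz → rewfidzoth) delete the last vowel and add -oth.
So mikfog → mikfgoth.

mikfgoth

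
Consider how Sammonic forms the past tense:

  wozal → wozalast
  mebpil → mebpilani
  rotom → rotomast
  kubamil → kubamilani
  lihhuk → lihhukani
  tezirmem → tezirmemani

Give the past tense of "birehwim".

birehwimani

"birehwim" has last vowel 'i'. The stems whose last vowel is 'i' (mebpil → mebpilani, kubamil → kubamilani) add -ani.
So birehwim → birehwimani.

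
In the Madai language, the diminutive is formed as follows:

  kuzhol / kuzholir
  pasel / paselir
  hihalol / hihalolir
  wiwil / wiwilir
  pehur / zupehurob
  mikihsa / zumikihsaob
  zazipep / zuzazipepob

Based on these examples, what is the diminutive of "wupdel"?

wupdelir

pasel and zazipep both have last vowel 'e' yet inflect differently (paselir, zuzazipepob), so the last vowel is not what conditions the rule; the final letter is.
"wupdel" ends in -l. The stems ending in -l (kuzhol → kuzholir, pasel → paselir, hihalol → hihalolir) add -ir.
So wupdel → wupdelir.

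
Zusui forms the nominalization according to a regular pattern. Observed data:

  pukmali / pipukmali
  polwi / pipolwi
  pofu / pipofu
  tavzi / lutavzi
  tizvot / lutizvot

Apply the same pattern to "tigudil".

lutigudil

pukmali and tavzi both end in -i yet inflect differently (pipukmali, lutavzi), so the final letter is not what conditions the rule; the first letter is.
"tigudil" begins with t-. The stems beginning with t- (tavzi → lutavzi, tizvot → lutizvot) add the prefix lu-.
The other pattern: stems beginning with p- add the prefix pi-.
So tigudil → lutigudil.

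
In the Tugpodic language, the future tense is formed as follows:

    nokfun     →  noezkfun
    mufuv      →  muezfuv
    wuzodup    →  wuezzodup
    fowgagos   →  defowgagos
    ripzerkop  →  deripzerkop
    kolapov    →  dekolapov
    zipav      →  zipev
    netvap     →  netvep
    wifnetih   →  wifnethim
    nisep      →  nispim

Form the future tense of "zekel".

wuzodup and ripzerkop both end in -p yet inflect differently (wuezzodup, deripzerkop), so the final letter is not what conditions the rule; the last vowel is.
"zekel" has last vowel 'e'. The one such stem in the data (nisep → nispim) deletes the last vowel and adds -im (as does wifnetih), so the same rule applies.
The other patterns: stems whose last vowel is 'u' insert -ez- after the first vowel; stems whose last vowel is 'o' add the prefix de-; stems whose last vowel is 'a' change the last vowel to 'e'.
So zekel → zeklim.

zeklim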